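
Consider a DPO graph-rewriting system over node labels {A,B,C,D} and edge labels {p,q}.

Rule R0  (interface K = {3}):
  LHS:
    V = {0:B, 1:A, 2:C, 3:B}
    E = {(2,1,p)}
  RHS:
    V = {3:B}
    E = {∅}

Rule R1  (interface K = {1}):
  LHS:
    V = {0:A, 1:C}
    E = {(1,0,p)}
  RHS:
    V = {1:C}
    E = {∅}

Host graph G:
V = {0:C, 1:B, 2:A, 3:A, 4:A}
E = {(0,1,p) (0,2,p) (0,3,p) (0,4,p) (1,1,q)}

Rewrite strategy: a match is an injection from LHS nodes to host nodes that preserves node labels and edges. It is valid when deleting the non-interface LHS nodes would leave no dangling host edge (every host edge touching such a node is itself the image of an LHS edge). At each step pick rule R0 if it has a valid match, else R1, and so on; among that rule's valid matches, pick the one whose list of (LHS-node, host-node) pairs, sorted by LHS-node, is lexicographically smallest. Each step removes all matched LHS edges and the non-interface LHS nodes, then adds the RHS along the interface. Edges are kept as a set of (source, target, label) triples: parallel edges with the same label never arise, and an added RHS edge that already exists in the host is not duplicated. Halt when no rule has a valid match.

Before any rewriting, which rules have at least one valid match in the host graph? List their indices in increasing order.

Answer: [R1]

Derivation:
R0: no valid match — LHS pattern not found
R1: 3 valid matches — {0↦2, 1↦0}, {0↦3, 1↦0}, {0↦4, 1↦0}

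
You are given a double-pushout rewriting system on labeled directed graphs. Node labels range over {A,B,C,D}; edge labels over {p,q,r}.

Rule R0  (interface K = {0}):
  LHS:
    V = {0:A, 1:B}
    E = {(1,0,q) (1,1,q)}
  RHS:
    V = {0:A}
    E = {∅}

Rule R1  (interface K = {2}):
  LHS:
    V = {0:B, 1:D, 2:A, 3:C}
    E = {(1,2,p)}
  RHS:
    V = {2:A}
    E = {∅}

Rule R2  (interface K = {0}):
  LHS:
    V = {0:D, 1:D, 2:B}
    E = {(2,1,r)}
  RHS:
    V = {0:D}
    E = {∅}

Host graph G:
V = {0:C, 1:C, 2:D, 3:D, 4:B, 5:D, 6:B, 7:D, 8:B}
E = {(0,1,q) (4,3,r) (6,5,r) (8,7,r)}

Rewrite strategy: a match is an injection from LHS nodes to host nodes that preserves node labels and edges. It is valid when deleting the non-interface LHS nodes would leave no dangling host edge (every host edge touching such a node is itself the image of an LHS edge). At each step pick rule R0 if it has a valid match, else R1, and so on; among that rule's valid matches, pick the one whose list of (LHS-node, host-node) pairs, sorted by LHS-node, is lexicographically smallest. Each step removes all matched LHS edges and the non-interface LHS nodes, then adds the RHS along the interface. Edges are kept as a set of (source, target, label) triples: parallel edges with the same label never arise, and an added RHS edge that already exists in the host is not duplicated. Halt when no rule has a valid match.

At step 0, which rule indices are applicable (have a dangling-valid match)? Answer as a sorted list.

Answer: [R2]

Steps:
R0: no valid match — LHS pattern not found
R1: no valid match — LHS pattern not found
R2: 9 valid matches — {0↦2, 1↦3, 2↦4}, {0↦2, 1↦5, 2↦6}, {0↦2, 1↦7, 2↦8} (+6 more)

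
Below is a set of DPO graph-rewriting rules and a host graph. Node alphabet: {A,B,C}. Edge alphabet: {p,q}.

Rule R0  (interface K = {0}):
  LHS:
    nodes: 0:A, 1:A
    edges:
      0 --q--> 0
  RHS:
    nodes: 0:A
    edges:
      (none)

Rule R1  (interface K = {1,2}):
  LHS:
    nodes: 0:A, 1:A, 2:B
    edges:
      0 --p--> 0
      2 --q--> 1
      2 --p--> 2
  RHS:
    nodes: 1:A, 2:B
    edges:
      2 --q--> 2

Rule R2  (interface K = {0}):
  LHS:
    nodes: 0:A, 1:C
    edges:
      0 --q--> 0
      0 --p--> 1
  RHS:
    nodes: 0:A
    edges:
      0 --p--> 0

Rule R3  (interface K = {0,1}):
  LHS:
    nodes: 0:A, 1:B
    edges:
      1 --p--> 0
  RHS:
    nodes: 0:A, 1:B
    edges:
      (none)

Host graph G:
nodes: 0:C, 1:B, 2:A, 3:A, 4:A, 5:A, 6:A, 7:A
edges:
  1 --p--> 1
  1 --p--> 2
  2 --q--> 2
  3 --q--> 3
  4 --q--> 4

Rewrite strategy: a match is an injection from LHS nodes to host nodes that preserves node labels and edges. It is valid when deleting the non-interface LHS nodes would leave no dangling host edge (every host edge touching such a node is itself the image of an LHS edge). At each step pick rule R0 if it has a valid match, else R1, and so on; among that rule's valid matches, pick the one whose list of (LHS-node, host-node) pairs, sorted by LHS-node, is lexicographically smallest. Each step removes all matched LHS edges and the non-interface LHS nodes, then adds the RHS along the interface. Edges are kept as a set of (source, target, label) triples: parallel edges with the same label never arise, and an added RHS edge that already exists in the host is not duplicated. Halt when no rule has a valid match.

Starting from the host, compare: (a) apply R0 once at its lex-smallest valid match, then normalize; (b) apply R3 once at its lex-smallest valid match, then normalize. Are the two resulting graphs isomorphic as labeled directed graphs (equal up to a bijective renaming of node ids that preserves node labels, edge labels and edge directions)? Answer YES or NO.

branch R0-first: apply at {0↦2, 1↦5} → |E|=4, then 3 more step(s) → NF |V|=5 |E|=1 V={0:C, 1:B, 2:A, 4:A, 7:A} E=1-p->1
branch R3-first: apply at {0↦2, 1↦1} → |E|=4, then 3 more step(s) → NF |V|=5 |E|=1 V={0:C, 1:B, 4:A, 6:A, 7:A} E=1-p->1
graphs isomorphic (equal up to label-preserving node renaming)

Answer: YES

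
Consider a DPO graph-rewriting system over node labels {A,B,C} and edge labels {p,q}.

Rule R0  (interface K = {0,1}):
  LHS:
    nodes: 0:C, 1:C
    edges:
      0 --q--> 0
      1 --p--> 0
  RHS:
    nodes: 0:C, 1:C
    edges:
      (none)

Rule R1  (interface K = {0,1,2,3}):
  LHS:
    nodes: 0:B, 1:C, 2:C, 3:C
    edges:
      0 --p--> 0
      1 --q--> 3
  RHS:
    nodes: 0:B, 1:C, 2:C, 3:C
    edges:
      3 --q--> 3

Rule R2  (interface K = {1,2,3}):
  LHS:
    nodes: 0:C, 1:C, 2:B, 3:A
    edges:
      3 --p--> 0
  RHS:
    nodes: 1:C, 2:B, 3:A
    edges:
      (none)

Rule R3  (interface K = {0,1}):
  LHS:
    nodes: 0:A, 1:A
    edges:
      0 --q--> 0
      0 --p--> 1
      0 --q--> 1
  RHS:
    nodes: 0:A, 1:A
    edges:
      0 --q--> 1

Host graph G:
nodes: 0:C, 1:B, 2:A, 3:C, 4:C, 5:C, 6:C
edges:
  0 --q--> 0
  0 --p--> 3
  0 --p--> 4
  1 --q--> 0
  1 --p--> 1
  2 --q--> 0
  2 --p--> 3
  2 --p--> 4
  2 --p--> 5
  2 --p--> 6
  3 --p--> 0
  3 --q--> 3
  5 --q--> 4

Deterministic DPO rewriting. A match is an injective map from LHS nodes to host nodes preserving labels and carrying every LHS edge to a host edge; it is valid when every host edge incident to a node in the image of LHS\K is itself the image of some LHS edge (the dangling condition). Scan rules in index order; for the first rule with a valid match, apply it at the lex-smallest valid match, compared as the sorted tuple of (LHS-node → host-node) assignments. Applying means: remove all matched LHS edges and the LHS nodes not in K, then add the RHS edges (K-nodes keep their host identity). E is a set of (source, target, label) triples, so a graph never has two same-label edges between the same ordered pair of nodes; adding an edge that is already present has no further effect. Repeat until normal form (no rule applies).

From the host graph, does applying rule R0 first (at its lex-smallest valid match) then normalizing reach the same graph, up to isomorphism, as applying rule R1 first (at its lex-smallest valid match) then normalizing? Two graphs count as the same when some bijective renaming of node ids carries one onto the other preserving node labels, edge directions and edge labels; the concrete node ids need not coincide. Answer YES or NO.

Answer: YES

Rewrite trace:
branch R0-first: apply at {0↦0, 1↦3} → |E|=11, then 7 more step(s) → NF |V|=3 |E|=2 V={0:C, 1:B, 2:A} E=1-q->0 2-q->0
branch R1-first: apply at {0↦1, 1↦5, 2↦0, 3↦4} → |E|=12, then 7 more step(s) → NF |V|=3 |E|=2 V={0:C, 1:B, 2:A} E=1-q->0 2-q->0
graphs isomorphic (equal up to label-preserving node renaming)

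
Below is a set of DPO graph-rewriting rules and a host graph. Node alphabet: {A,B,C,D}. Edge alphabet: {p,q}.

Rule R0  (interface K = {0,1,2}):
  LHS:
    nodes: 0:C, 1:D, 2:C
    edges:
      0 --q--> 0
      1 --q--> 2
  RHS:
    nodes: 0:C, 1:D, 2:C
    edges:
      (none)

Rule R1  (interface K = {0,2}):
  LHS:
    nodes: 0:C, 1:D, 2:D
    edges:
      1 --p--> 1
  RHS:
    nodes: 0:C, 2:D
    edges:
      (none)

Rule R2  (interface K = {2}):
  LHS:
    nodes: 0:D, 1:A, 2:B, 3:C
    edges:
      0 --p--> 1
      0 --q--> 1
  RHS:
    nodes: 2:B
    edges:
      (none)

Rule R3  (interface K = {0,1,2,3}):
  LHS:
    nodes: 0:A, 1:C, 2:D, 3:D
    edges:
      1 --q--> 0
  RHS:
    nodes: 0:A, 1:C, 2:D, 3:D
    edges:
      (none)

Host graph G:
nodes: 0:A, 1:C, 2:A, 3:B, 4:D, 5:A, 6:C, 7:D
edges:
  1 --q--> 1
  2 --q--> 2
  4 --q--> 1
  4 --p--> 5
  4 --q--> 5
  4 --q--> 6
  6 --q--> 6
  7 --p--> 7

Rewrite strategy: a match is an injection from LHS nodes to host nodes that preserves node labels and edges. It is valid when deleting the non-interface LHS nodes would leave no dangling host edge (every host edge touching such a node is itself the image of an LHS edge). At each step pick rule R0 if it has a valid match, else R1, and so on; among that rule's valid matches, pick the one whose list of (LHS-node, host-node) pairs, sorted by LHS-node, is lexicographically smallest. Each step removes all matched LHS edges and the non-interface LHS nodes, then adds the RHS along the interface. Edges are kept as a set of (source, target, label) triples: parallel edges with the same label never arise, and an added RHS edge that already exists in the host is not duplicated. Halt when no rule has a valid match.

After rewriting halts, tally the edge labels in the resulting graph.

start.  V:8 E:8  edges: 1-q->1 2-q->2 4-q->1 4-p->5 4-q->5 4-q->6 6-q->6 7-p->7
1. fire R0 via {0↦1, 1↦4, 2↦6}  →  V:8 E:6  edges: 2-q->2 4-q->1 4-p->5 4-q->5 6-q->6 7-p->7
2. fire R0 via {0↦6, 1↦4, 2↦1}  →  V:8 E:4  edges: 2-q->2 4-p->5 4-q->5 7-p->7
3. fire R1 via {0↦1, 1↦7, 2↦4}  →  V:7 E:3  edges: 2-q->2 4-p->5 4-q->5
4. fire R2 via {0↦4, 1↦5, 2↦3, 3↦1}  →  V:4 E:1  edges: 2-q->2
halt: no rule applies after step 4
NF edges: [(2, 2, 'q')]

Answer: q:1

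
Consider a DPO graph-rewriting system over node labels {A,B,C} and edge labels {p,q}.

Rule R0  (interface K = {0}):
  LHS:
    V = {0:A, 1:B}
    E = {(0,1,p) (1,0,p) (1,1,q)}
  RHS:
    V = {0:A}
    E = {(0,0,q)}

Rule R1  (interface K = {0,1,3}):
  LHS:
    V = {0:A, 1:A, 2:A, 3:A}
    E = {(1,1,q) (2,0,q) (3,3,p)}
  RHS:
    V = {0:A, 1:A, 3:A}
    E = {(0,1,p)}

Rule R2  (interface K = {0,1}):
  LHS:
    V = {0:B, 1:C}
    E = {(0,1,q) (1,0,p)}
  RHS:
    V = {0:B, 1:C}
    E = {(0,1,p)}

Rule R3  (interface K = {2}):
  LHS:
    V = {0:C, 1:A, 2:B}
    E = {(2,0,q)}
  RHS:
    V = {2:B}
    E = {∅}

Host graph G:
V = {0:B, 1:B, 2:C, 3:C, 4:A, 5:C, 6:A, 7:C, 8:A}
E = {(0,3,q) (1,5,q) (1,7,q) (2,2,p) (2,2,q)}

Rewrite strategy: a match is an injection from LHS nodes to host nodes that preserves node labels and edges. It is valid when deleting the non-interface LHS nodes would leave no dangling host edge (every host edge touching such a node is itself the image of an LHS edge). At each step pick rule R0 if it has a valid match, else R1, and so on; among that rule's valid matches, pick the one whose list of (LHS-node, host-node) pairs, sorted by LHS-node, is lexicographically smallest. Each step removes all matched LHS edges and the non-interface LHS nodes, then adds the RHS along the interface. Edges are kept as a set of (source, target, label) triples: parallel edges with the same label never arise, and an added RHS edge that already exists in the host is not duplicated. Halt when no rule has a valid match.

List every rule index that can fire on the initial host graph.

R0: no valid match — LHS pattern not found
R1: no valid match — LHS pattern not found
R2: no valid match — LHS pattern not found
R3: 9 valid matches — {0↦3, 1↦4, 2↦0}, {0↦3, 1↦6, 2↦0}, {0↦3, 1↦8, 2↦0} (+6 more)

Answer: [R3]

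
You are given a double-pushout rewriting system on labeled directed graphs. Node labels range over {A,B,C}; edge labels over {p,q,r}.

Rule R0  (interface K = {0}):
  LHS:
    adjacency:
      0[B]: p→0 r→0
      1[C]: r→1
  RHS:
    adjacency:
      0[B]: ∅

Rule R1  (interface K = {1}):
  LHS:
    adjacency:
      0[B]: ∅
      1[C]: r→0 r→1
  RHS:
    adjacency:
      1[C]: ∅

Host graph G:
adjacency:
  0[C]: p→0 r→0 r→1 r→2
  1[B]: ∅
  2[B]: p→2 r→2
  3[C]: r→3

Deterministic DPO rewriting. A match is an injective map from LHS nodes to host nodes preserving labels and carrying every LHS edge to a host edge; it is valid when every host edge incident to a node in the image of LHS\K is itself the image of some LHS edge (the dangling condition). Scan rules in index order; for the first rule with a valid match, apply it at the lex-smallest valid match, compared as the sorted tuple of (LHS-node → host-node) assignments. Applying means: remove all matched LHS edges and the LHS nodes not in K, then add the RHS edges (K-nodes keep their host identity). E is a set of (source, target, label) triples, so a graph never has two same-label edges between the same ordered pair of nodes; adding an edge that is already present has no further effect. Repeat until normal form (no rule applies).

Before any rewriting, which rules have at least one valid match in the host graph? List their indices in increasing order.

Answer: [R0,R1]

Rewrite trace:
R0: 1 valid match — {0↦2, 1↦3}
R1: 1 valid match — {0↦1, 1↦0}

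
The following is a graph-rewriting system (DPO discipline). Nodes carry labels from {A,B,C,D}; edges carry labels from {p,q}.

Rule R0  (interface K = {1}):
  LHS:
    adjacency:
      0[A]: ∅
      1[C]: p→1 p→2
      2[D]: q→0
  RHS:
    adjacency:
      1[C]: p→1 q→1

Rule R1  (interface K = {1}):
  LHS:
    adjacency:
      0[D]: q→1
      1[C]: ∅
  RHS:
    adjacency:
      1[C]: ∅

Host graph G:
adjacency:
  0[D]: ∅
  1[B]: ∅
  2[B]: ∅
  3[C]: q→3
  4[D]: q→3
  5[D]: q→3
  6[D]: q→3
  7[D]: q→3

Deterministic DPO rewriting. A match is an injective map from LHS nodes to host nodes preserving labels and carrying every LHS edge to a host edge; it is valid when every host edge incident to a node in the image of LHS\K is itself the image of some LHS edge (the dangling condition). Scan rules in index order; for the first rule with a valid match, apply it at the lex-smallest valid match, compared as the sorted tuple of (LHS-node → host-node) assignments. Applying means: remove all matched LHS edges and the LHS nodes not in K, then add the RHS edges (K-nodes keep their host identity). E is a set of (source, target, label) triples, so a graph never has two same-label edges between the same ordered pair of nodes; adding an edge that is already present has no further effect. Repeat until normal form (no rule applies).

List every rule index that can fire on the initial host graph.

Answer: [R1]

Rewrite trace:
R0: no valid match — LHS pattern not found
R1: 4 valid matches — {0↦4, 1↦3}, {0↦5, 1↦3}, {0↦6, 1↦3} (+1 more)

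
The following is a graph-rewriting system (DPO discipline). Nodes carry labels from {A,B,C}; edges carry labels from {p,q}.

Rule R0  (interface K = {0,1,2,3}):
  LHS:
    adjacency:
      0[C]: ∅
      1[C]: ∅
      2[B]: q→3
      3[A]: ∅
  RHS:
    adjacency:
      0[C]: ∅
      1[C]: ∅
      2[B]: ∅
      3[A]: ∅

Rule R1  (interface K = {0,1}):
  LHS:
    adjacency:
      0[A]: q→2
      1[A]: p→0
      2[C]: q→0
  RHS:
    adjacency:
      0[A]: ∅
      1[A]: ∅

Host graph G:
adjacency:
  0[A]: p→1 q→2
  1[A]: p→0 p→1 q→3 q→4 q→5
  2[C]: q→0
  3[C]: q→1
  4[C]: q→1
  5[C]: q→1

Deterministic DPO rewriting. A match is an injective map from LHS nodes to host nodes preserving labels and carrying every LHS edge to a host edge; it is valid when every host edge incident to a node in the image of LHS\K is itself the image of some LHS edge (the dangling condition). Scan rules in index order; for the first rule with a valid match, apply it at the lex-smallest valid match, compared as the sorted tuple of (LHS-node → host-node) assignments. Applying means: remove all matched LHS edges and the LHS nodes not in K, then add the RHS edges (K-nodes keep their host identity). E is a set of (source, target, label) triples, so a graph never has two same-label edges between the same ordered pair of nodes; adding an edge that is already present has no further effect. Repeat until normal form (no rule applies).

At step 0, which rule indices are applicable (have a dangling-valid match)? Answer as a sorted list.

Answer: [R1]

Steps:
R0: no valid match — LHS pattern not found
R1: 4 valid matches — {0↦0, 1↦1, 2↦2}, {0↦1, 1↦0, 2↦3}, {0↦1, 1↦0, 2↦4} (+1 more)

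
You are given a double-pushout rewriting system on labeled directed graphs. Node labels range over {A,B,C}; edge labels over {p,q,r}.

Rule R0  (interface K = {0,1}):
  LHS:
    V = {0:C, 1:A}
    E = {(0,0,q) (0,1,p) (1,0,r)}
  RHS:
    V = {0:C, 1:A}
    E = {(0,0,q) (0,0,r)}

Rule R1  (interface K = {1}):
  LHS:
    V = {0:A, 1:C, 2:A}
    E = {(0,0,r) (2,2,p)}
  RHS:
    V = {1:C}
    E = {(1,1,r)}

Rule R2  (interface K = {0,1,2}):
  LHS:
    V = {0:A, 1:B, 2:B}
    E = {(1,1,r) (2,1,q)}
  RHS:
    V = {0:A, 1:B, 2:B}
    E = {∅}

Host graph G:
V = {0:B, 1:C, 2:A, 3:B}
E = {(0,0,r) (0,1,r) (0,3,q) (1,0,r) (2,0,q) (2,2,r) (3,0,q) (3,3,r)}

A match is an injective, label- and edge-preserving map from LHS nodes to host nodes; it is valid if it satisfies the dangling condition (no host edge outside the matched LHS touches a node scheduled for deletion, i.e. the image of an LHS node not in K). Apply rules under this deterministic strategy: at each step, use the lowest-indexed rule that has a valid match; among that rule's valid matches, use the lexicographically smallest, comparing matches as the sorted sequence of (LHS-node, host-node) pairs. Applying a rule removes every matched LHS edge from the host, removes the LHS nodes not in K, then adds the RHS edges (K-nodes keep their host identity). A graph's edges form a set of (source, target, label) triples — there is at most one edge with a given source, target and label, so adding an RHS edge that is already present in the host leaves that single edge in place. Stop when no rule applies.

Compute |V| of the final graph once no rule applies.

[0] host  ⇒  4 nodes, 8 edges  {0-r->0 0-r->1 0-q->3 1-r->0 2-q->0 2-r->2 3-q->0 3-r->3}
[1] R2 @ {0↦2, 1↦0, 2↦3}  ⇒  4 nodes, 6 edges  {0-r->1 0-q->3 1-r->0 2-q->0 2-r->2 3-r->3}
[2] R2 @ {0↦2, 1↦3, 2↦0}  ⇒  4 nodes, 4 edges  {0-r->1 1-r->0 2-q->0 2-r->2}
final graph: no rule applies after step 2
NF nodes: {0:B, 1:C, 2:A, 3:B}

Answer: 4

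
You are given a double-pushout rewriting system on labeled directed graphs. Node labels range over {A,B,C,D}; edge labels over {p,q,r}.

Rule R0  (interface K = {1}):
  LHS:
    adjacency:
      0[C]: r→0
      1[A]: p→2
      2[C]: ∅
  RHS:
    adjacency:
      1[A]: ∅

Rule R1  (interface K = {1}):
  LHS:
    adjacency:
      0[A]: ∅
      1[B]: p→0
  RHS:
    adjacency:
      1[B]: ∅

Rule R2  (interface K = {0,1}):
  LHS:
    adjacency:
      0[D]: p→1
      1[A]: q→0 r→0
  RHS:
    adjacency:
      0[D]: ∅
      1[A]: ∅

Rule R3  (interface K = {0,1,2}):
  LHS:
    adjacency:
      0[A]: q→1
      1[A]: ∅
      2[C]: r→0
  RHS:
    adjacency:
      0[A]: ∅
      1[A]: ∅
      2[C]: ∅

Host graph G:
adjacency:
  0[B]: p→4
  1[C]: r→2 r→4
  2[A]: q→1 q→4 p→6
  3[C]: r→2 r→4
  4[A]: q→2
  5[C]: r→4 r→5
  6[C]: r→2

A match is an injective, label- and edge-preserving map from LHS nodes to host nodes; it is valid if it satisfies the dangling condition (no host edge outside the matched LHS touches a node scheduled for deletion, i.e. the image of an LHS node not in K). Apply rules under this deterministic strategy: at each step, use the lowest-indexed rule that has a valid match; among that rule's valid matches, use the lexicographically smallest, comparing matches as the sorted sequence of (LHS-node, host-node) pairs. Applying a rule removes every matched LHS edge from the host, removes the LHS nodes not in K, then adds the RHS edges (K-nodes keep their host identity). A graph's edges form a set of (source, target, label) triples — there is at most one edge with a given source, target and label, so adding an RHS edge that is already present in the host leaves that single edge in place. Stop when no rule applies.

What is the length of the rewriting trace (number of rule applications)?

initial: |V|=7 |E|=12  E = 0-p->4 1-r->2 1-r->4 2-q->1 2-q->4 2-p->6 3-r->2 3-r->4 4-q->2 5-r->4 5-r->5 6-r->2
step 1: apply R3 at {0↦2, 1↦4, 2↦1}  → |V|=7 |E|=10  E = 0-p->4 1-r->4 2-q->1 2-p->6 3-r->2 3-r->4 4-q->2 5-r->4 5-r->5 6-r->2
step 2: apply R3 at {0↦4, 1↦2, 2↦1}  → |V|=7 |E|=8  E = 0-p->4 2-q->1 2-p->6 3-r->2 3-r->4 5-r->4 5-r->5 6-r->2
normal form: no rule applies after step 2

Answer: 2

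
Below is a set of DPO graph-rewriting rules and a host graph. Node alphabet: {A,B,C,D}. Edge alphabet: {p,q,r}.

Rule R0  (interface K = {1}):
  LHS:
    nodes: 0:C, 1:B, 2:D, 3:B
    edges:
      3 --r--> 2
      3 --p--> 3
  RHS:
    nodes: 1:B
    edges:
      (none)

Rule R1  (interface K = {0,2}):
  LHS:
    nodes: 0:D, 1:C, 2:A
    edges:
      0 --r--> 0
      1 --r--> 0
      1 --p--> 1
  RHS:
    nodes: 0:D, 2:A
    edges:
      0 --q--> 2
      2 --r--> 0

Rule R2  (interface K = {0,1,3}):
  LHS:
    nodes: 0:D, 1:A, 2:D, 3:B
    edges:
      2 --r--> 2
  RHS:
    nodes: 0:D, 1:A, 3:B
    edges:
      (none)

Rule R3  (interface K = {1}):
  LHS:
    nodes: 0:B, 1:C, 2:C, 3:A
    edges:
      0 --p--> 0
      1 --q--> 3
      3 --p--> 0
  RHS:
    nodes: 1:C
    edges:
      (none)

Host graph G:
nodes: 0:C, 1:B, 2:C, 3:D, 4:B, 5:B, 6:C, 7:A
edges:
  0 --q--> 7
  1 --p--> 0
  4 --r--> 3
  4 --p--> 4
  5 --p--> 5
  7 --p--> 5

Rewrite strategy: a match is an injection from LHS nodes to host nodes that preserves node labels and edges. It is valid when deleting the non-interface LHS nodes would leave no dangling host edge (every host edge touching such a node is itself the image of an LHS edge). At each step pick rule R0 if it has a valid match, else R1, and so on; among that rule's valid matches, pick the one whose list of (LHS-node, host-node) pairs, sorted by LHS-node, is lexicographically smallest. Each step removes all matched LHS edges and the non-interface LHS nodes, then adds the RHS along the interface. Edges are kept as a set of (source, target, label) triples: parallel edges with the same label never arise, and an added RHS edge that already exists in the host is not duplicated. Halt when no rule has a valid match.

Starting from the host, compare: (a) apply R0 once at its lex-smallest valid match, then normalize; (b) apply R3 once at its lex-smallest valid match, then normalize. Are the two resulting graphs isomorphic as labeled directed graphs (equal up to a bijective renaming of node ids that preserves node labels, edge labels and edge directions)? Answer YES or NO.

Answer: YES

Rewrite trace:
branch R0-first: apply at {0↦2, 1↦1, 2↦3, 3↦4} → |E|=4, then 1 more step(s) → NF |V|=2 |E|=1 V={0:C, 1:B} E=1-p->0
branch R3-first: apply at {0↦5, 1↦0, 2↦2, 3↦7} → |E|=3, then 1 more step(s) → NF |V|=2 |E|=1 V={0:C, 1:B} E=1-p->0
graphs isomorphic (equal up to label-preserving node renaming)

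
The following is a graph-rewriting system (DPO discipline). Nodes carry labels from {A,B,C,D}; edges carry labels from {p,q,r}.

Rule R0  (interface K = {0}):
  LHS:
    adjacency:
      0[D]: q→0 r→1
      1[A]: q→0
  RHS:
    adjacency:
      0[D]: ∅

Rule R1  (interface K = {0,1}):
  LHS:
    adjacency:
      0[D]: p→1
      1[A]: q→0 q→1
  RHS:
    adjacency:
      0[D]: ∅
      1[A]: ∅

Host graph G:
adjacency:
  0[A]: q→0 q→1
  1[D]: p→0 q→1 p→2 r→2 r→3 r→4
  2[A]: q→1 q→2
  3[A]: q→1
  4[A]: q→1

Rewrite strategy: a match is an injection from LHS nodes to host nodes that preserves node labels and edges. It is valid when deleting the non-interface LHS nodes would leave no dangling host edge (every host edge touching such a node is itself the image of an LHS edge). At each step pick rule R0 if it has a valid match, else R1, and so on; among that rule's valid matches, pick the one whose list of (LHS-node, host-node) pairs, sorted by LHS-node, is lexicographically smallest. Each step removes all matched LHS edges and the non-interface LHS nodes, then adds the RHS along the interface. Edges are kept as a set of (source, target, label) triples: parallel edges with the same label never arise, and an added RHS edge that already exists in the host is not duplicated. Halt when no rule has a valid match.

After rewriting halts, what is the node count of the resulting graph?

start.  V:5 E:12  edges: 0-q->0 0-q->1 1-p->0 1-q->1 1-p->2 1-r->2 1-r->3 1-r->4 2-q->1 2-q->2 3-q->1 4-q->1
1. fire R0 via {0↦1, 1↦3}  →  V:4 E:9  edges: 0-q->0 0-q->1 1-p->0 1-p->2 1-r->2 1-r->4 2-q->1 2-q->2 4-q->1
2. fire R1 via {0↦1, 1↦0}  →  V:4 E:6  edges: 1-p->2 1-r->2 1-r->4 2-q->1 2-q->2 4-q->1
3. fire R1 via {0↦1, 1↦2}  →  V:4 E:3  edges: 1-r->2 1-r->4 4-q->1
halt: no rule applies after step 3
NF nodes: {0:A, 1:D, 2:A, 4:A}

Answer: 4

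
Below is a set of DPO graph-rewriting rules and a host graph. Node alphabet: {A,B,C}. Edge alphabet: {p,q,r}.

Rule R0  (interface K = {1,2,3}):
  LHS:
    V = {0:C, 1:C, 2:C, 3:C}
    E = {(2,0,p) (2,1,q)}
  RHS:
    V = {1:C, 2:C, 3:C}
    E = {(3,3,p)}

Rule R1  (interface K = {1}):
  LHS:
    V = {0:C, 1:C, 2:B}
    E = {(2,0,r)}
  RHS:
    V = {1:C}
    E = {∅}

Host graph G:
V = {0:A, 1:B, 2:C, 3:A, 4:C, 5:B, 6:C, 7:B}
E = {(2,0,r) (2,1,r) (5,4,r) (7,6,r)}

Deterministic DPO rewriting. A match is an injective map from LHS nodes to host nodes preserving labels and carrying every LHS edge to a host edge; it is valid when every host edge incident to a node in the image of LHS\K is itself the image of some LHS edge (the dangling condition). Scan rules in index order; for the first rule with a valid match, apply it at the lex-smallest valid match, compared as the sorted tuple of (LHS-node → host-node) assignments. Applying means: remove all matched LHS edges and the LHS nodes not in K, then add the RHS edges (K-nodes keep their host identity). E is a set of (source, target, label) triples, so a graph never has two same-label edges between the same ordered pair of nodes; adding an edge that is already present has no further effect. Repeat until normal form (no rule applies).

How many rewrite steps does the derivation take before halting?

Answer: 2

Steps:
start.  V:8 E:4  edges: 2-r->0 2-r->1 5-r->4 7-r->6
1. fire R1 via {0↦4, 1↦2, 2↦5}  →  V:6 E:3  edges: 2-r->0 2-r->1 7-r->6
2. fire R1 via {0↦6, 1↦2, 2↦7}  →  V:4 E:2  edges: 2-r->0 2-r->1
halt: no rule applies after step 2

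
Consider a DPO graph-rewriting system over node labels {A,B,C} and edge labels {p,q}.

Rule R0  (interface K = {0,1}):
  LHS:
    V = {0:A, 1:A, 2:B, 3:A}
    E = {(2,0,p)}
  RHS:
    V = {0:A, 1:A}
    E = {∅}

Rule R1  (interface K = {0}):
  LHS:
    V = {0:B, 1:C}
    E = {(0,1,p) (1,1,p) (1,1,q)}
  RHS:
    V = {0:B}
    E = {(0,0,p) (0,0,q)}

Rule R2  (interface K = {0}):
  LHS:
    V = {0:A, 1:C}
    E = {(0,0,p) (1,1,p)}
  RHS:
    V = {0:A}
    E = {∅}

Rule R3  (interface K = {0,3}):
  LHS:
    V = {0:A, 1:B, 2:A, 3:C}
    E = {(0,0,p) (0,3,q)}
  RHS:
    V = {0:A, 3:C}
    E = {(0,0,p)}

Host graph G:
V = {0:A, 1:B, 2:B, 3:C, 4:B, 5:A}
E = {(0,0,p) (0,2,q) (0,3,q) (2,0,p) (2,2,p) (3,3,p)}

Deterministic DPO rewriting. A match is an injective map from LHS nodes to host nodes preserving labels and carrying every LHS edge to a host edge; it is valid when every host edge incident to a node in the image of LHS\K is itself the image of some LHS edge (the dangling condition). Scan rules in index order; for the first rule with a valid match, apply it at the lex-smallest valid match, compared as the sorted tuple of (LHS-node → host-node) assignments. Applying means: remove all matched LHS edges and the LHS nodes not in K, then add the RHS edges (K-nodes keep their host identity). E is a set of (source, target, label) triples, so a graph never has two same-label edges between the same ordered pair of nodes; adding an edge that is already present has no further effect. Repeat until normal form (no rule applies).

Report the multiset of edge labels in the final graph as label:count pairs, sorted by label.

[0] host  ⇒  6 nodes, 6 edges  {0-p->0 0-q->2 0-q->3 2-p->0 2-p->2 3-p->3}
[1] R3 @ {0↦0, 1↦1, 2↦5, 3↦3}  ⇒  4 nodes, 5 edges  {0-p->0 0-q->2 2-p->0 2-p->2 3-p->3}
[2] R2 @ {0↦0, 1↦3}  ⇒  3 nodes, 3 edges  {0-q->2 2-p->0 2-p->2}
final graph: no rule applies after step 2
NF edges: [(0, 2, 'q'), (2, 0, 'p'), (2, 2, 'p')]

Answer: p:2 q:1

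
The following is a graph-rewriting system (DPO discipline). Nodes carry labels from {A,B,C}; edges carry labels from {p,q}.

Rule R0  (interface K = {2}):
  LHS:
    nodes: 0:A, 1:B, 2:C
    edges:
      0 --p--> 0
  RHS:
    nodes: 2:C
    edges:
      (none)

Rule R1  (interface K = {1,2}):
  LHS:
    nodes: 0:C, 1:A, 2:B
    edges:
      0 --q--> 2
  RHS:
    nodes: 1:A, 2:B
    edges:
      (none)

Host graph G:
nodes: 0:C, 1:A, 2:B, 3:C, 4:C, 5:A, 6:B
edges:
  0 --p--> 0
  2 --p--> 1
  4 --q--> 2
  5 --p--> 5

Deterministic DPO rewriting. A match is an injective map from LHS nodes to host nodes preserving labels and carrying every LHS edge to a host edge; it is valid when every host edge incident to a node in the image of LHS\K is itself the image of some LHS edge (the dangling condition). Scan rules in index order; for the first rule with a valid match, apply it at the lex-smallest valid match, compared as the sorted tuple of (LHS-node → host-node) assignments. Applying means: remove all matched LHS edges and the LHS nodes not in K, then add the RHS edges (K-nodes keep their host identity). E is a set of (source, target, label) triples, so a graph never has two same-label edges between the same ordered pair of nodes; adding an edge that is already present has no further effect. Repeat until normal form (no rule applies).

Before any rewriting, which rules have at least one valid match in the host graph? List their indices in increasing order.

Answer: [R0,R1]

Derivation:
R0: 3 valid matches — {0↦5, 1↦6, 2↦0}, {0↦5, 1↦6, 2↦3}, {0↦5, 1↦6, 2↦4}
R1: 2 valid matches — {0↦4, 1↦1, 2↦2}, {0↦4, 1↦5, 2↦2}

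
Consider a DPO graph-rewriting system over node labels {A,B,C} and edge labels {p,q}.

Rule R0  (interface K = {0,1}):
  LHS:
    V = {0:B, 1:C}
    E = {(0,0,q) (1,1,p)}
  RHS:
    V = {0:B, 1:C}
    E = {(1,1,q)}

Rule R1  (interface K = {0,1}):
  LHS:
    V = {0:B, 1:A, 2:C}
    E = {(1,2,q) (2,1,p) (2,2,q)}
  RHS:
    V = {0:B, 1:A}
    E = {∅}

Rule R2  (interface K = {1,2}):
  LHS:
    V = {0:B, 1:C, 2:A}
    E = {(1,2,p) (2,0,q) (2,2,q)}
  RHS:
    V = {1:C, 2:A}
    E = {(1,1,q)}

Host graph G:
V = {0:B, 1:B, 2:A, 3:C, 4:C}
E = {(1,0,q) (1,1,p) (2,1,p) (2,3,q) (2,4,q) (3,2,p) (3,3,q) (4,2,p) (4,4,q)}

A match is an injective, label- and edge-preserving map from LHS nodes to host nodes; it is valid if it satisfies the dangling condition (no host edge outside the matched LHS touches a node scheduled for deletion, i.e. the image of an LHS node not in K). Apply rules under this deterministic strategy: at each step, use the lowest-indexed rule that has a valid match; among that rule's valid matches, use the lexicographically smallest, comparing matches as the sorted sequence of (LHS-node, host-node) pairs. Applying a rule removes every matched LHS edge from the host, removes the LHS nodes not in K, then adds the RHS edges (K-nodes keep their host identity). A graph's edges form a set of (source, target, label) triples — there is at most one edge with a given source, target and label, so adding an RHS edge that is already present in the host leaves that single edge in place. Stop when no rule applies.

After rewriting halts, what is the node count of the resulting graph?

Answer: 3

Derivation:
start.  V:5 E:9  edges: 1-q->0 1-p->1 2-p->1 2-q->3 2-q->4 3-p->2 3-q->3 4-p->2 4-q->4
1. fire R1 via {0↦0, 1↦2, 2↦3}  →  V:4 E:6  edges: 1-q->0 1-p->1 2-p->1 2-q->4 4-p->2 4-q->4
2. fire R1 via {0↦0, 1↦2, 2↦4}  →  V:3 E:3  edges: 1-q->0 1-p->1 2-p->1
normal form: no rule applies after step 2
NF nodes: {0:B, 1:B, 2:A}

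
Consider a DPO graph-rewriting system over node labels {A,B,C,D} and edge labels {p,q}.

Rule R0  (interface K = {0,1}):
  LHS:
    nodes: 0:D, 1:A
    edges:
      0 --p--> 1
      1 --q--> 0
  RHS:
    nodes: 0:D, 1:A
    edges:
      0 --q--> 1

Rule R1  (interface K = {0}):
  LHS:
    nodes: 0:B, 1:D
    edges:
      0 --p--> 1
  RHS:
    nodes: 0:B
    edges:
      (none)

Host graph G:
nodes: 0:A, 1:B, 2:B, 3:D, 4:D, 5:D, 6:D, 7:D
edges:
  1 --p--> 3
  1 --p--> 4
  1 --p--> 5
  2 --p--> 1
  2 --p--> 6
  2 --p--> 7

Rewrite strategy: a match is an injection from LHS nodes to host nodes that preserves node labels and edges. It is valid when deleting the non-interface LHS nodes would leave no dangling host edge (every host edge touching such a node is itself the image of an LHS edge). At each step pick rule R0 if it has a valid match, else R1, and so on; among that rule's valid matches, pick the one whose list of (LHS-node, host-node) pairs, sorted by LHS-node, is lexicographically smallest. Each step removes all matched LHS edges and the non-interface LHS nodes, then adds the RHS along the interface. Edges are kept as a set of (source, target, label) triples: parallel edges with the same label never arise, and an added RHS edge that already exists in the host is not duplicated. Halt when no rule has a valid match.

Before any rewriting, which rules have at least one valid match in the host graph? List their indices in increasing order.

Answer: [R1]

Derivation:
R0: no valid match — LHS pattern not found
R1: 5 valid matches — {0↦1, 1↦3}, {0↦1, 1↦4}, {0↦1, 1↦5} (+2 more)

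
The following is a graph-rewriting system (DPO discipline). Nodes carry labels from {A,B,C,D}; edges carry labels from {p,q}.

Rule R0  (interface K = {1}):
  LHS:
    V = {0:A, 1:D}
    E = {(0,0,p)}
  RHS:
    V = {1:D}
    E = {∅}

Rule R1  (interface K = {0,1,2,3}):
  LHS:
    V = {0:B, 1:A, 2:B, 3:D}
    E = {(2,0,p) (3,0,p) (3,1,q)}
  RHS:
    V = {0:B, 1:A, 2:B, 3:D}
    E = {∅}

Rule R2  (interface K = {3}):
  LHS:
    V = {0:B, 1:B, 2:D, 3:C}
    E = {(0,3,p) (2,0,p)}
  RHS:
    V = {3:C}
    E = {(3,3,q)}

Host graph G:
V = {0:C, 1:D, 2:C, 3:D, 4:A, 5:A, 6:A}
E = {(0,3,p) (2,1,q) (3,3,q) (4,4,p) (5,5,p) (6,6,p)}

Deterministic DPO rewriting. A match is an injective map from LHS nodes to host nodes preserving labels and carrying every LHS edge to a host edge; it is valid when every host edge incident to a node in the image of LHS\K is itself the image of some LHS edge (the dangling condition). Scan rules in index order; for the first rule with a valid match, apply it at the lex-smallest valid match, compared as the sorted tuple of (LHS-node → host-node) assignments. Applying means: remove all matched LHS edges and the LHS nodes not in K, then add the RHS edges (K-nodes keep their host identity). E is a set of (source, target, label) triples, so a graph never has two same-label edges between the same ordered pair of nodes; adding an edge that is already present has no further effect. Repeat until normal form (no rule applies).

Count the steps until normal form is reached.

start.  V:7 E:6  edges: 0-p->3 2-q->1 3-q->3 4-p->4 5-p->5 6-p->6
1. fire R0 via {0↦4, 1↦1}  →  V:6 E:5  edges: 0-p->3 2-q->1 3-q->3 5-p->5 6-p->6
2. fire R0 via {0↦5, 1↦1}  →  V:5 E:4  edges: 0-p->3 2-q->1 3-q->3 6-p->6
3. fire R0 via {0↦6, 1↦1}  →  V:4 E:3  edges: 0-p->3 2-q->1 3-q->3
normal form: no rule applies after step 3

Answer: 3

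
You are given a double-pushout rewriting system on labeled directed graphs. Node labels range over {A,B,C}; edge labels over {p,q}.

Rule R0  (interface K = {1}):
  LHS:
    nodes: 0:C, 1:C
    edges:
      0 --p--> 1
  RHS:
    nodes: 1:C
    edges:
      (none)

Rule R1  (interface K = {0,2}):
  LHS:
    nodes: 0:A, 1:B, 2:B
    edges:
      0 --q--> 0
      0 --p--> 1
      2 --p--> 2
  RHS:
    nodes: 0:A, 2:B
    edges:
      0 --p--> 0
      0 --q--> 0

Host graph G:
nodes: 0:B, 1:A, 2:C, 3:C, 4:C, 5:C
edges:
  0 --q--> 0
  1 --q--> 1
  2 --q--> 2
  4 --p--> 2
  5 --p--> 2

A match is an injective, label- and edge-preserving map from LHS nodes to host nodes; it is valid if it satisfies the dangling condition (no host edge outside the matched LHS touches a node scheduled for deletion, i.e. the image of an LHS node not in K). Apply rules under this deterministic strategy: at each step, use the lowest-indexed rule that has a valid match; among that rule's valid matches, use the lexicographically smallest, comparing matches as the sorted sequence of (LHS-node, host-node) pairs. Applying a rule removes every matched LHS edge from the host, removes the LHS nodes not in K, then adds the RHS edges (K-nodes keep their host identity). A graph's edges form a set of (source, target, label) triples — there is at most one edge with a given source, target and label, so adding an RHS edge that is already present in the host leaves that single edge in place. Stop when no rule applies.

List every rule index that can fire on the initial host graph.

R0: 2 valid matches — {0↦4, 1↦2}, {0↦5, 1↦2}
R1: no valid match — LHS pattern not found

Answer: [R0]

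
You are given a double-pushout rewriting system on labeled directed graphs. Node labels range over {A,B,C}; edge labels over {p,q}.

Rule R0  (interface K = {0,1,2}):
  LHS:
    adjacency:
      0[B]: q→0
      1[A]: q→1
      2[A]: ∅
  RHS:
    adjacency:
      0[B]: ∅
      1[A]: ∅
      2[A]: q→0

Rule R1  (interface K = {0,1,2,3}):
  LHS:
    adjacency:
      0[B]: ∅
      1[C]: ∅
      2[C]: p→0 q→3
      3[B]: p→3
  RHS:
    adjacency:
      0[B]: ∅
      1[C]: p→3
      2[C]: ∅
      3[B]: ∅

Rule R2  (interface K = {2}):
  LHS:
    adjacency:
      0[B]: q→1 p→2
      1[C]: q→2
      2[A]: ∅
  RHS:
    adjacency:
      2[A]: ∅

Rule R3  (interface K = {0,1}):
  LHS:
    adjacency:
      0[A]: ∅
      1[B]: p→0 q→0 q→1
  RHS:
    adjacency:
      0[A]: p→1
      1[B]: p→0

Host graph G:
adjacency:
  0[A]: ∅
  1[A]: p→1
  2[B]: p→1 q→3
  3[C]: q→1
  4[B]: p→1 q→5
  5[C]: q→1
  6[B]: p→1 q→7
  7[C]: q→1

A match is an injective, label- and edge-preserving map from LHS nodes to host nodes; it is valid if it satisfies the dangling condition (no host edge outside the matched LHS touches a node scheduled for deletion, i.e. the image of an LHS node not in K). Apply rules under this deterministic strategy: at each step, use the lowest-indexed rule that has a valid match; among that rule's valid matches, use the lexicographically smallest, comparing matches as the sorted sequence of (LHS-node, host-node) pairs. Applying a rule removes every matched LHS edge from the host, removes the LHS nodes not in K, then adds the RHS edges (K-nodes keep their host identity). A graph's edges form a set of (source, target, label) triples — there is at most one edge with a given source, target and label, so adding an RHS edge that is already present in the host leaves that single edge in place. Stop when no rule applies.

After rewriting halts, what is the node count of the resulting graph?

start.  V:8 E:10  edges: 1-p->1 2-p->1 2-q->3 3-q->1 4-p->1 4-q->5 5-q->1 6-p->1 6-q->7 7-q->1
1. fire R2 via {0↦2, 1↦3, 2↦1}  →  V:6 E:7  edges: 1-p->1 4-p->1 4-q->5 5-q->1 6-p->1 6-q->7 7-q->1
2. fire R2 via {0↦4, 1↦5, 2↦1}  →  V:4 E:4  edges: 1-p->1 6-p->1 6-q->7 7-q->1
3. fire R2 via {0↦6, 1↦7, 2↦1}  →  V:2 E:1  edges: 1-p->1
final graph: no rule applies after step 3
NF nodes: {0:A, 1:A}

Answer: 2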